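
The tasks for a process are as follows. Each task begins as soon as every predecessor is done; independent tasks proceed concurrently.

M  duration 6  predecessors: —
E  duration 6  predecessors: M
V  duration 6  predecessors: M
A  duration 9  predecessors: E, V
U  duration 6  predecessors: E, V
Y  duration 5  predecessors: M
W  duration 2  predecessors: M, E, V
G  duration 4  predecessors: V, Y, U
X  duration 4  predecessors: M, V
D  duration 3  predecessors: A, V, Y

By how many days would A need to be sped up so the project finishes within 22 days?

Current finish: 24 days; target: 22.
A is on every critical path, so each day cut from A cuts the finish by one (this holds down to a finish of 22).
Need 24 − 22 = 2 days off A → A becomes 7 days, finish becomes 22.

2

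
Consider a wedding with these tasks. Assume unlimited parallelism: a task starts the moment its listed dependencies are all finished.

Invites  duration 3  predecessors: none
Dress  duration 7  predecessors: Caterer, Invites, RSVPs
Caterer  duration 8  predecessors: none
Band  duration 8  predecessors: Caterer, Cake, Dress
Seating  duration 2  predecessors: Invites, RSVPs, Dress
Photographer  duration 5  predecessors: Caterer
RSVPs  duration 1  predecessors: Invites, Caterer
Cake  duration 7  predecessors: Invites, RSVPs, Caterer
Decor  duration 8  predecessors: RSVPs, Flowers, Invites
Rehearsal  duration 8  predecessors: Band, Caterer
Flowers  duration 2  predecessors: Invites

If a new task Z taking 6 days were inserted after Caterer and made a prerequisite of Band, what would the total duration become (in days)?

32

Originally the plan takes 32 days.
With Z inserted, Band now waits for max(Caterer, Cake, Dress, Z).
New critical path: Caterer→RSVPs→Dress→Band→Rehearsal = 8+1+7+8+8 = 32 ⇒ 32 days.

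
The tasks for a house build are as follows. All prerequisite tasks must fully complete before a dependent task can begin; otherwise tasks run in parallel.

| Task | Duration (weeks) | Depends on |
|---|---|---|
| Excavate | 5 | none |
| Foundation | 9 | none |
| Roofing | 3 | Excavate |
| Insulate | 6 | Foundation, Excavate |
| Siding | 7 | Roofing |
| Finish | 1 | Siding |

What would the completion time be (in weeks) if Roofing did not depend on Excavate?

15

Before: longest chain Excavate→Roofing→Siding→Finish = 5+3+7+1 = 16, finish 16.
Without Excavate→Roofing, Roofing's earliest start moves from 5 to 0.
After: Foundation→Insulate = 9+6 = 15 → 15 weeks.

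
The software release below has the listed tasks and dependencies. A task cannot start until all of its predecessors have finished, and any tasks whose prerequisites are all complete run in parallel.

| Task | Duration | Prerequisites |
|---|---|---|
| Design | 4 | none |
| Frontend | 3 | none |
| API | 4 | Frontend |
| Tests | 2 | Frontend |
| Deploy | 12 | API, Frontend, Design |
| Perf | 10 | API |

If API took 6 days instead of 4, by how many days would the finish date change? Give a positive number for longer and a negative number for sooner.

2

Critical path before the change: Frontend→API→Deploy = 3+4+12 = 19 giving 19 days.
API is on the critical path; changing it to 6 makes that path 21 days.
That remains the longest chain; total 21 days.
Change in finish: 21 − 19 = +2 days.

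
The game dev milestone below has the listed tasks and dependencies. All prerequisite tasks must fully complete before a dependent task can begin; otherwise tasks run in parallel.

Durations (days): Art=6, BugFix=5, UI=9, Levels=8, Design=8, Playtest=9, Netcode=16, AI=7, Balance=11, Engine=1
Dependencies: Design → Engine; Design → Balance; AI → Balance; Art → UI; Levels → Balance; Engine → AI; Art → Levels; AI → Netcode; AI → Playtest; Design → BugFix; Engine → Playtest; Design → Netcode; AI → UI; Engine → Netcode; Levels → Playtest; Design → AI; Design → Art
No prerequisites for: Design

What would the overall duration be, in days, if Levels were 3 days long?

32

Baseline: Design→Art→Levels→Balance = 8+6+8+11 = 33 → 33 days.
Levels lies on that path, so at 3 days the path becomes 28 days.
Now Design→Engine→AI→Netcode = 8+1+7+16 = 32 is longest, so the finish becomes 32 days.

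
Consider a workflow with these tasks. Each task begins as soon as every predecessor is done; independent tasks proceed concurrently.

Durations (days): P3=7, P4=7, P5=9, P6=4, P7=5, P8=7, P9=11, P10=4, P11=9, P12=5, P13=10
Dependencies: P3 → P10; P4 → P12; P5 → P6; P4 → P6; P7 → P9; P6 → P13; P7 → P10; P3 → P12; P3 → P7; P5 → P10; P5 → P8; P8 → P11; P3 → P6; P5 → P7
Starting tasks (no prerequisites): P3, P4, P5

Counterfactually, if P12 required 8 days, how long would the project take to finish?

Actual critical path: P5→P7→P9 = 9+5+11 = 25 ⇒ 25 days.
P12 is off the critical path — its longest chain is 12 days, giving 13 of slack.
The critical path is still P5→P7→P9; finish is now 25 days.

25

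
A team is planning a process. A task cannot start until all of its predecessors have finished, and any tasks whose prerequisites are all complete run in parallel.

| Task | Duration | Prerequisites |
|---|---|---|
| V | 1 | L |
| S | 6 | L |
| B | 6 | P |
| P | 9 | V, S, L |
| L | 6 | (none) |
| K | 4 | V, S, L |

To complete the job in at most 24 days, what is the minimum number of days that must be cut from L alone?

Current finish: 27 days; target: 24.
L is on every critical path, so each day cut from L cuts the finish by one (this holds down to a finish of 22).
Need 27 − 24 = 3 days off L → L becomes 3 days, finish becomes 24.

3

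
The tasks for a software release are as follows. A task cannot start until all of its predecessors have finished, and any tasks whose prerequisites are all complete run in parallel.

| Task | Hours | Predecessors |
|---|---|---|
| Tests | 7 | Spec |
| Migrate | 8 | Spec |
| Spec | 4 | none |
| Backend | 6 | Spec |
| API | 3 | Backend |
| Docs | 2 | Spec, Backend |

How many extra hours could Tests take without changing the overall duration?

Critical path: Spec→Backend→API = 4+6+3 = 13, so the finish is 13 hours.
Tests finishes as early as 11 and must finish by 13.
So Tests can slip 13 − 11 = 2 hours.

2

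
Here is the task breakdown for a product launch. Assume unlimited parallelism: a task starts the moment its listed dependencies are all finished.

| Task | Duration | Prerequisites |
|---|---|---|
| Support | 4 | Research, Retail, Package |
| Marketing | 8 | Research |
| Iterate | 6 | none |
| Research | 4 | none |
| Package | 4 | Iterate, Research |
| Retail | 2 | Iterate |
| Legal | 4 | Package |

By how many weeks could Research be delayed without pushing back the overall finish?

The longest chain is Iterate→Package→Support = 6+4+4 = 14; overall finish 14 weeks.
Research finishes as early as 4 and must finish by 6.
Float = 14 − 12 = 2.

2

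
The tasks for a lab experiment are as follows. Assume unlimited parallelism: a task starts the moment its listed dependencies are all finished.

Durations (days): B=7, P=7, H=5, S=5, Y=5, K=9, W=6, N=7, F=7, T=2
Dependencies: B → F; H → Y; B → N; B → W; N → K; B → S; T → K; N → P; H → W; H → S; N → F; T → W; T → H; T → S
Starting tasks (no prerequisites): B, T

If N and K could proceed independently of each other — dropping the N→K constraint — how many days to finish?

Before: longest chain B→N→K = 7+7+9 = 23, finish 23.
Without N→K, K's earliest start moves from 14 to 2.
The longest chain is now B→N→F = 7+7+7 = 21, so the project takes 21 days.

21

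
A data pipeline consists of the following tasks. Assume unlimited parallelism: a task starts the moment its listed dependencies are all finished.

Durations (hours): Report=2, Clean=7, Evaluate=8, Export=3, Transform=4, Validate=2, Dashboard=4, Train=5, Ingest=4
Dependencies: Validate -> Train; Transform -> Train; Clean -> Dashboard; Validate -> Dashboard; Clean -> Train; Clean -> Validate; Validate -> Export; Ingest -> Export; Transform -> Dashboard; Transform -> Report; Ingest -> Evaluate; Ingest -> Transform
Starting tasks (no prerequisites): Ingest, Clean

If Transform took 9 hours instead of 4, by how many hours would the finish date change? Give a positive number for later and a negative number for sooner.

4

The binding path is Clean→Validate→Train = 7+2+5 = 14; finish at 14 hours.
The longest path through Transform is only 13 hours, so Transform has float 1.
The binding chain switches to Ingest→Transform→Train = 4+9+5 = 18; finish 18 hours.
Change in finish: 18 − 14 = +4 hours.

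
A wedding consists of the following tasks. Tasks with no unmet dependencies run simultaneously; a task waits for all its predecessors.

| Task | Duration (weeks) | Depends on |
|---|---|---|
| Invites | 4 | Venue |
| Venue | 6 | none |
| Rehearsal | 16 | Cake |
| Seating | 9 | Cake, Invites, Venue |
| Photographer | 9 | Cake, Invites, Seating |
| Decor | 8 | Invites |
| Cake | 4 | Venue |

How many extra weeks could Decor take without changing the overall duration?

The longest chain is Venue→Invites→Seating→Photographer = 6+4+9+9 = 28; overall finish 28 weeks.
Longest path through Decor: 18 weeks (earliest finish 18, latest finish 28).
So Decor can slip 28 − 18 = 10 weeks.

10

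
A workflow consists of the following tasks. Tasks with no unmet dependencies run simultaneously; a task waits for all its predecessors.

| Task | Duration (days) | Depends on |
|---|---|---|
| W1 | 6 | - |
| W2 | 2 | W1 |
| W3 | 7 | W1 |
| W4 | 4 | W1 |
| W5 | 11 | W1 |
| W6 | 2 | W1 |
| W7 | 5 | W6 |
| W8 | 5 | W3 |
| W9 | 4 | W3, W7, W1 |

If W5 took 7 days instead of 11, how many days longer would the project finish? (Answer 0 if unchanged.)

0

The binding path is W1→W3→W8 = 6+7+5 = 18; finish at 18 days.
W5 has 1 day of float (longest path through it is 17).
The critical path is still W1→W3→W8; finish is now 18 days.
Change in finish: 18 − 18 = +0 days.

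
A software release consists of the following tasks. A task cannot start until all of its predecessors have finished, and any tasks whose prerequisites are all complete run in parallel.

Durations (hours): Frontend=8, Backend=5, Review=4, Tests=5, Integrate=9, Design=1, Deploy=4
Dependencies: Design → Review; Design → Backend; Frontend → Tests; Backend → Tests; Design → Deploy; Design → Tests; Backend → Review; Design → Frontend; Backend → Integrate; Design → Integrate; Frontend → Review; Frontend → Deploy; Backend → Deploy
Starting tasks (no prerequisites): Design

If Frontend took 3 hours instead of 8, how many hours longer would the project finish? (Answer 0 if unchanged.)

As given, the longest chain is Design→Backend→Integrate = 1+5+9 = 15, so the finish is 15 hours.
Frontend has 1 hour of float (longest path through it is 14).
That remains the longest chain; total 15 hours.
Change in finish: 15 − 15 = +0 hours.

0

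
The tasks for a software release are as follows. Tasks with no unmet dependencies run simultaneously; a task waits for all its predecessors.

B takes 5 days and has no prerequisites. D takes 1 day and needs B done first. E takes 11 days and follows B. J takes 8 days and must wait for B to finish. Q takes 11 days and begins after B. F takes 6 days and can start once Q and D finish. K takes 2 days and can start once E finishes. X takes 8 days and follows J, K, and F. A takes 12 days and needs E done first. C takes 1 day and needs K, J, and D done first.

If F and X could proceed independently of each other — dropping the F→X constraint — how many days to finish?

28

Original critical path: B→Q→F→X = 5+11+6+8 = 30 ⇒ 30 days.
Without F→X, X's earliest start moves from 22 to 18.
New critical path: B→E→A = 5+11+12 = 28 ⇒ 28 days.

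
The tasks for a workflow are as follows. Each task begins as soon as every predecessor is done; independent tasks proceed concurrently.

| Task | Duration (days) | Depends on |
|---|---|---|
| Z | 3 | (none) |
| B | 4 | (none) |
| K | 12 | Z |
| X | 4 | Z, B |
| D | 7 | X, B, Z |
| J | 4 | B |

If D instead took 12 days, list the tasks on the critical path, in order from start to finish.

B, X, D

Baseline: B→X→D = 4+4+7 = 15 → 15 days.
D lies on that path, so at 12 days the path becomes 20 days.
The critical path is still B→X→D; finish is now 20 days.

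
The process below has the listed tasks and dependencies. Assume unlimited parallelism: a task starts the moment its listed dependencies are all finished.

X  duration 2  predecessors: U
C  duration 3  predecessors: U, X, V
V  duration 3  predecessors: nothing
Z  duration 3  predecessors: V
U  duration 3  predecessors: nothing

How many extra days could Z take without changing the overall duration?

2

Critical path: U→X→C = 3+2+3 = 8, so the finish is 8 days.
Longest path through Z: 6 days (earliest finish 6, latest finish 8).
Slack of Z = 5 − 3 = 2 days.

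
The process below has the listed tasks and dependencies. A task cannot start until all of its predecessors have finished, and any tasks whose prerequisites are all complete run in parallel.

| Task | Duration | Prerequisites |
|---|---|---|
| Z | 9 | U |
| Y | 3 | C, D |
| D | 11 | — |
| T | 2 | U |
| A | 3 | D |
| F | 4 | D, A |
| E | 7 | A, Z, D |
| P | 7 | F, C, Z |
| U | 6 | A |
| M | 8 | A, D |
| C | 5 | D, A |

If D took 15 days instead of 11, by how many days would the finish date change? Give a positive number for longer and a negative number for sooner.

4

Actual critical path: D→A→U→Z→P = 11+3+6+9+7 = 36 ⇒ 36 days.
Since D is critical, the +4 change carries straight to that chain (now 40 days).
That remains the longest chain; total 40 days.
Change in finish: 40 − 36 = +4 days.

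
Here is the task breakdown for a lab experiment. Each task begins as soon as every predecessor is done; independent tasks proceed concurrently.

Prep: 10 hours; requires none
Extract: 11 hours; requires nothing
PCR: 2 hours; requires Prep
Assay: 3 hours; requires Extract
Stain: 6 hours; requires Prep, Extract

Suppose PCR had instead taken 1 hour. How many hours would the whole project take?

17

Critical path before the change: Extract→Stain = 11+6 = 17 giving 17 hours.
PCR is off the critical path — its longest chain is 12 hours, giving 5 of slack.
The critical path is still Extract→Stain; finish is now 17 hours.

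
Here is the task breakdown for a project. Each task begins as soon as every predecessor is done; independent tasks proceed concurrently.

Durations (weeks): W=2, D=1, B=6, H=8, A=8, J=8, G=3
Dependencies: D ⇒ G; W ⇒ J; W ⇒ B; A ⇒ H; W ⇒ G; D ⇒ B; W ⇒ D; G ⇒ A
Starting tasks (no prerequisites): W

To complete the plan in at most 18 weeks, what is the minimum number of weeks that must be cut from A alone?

4

Current finish: 22 weeks; target: 18.
A is on every critical path, so each week cut from A cuts the finish by one (this holds down to a finish of 15).
Need 22 − 18 = 4 weeks off A → A becomes 4 weeks, finish becomes 18.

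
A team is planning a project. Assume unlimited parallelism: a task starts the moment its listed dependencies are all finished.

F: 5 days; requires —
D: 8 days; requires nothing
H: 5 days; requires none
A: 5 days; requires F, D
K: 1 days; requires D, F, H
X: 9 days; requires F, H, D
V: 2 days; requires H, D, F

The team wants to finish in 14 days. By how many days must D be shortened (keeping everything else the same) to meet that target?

Current finish: 17 days; target: 14.
D is on every critical path, so each day cut from D cuts the finish by one (this holds down to a finish of 14).
Need 17 − 14 = 3 days off D → D becomes 5 days, finish becomes 14.

3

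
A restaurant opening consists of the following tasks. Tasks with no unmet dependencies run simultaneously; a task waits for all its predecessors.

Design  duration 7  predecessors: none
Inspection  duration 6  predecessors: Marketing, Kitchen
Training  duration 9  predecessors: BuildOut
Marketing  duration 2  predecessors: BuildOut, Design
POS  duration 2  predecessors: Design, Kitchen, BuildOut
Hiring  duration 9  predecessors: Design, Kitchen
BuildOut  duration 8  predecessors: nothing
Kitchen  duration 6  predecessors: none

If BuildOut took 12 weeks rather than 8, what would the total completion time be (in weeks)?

21

The binding path is BuildOut→Training = 8+9 = 17; finish at 17 weeks.
Since BuildOut is critical, the +4 change carries straight to that chain (now 21 weeks).
No other chain overtakes it, so the finish is 21 weeks.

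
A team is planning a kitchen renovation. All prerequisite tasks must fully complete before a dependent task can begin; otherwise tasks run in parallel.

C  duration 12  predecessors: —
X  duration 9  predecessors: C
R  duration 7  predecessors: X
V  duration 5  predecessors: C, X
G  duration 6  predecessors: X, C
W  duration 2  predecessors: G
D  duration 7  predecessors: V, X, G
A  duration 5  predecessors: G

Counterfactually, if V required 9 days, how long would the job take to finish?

As given, the longest chain is C→X→G→D = 12+9+6+7 = 34, so the finish is 34 days.
V is off the critical path — its longest chain is 33 days, giving 1 of slack.
New critical path: C→X→V→D = 12+9+9+7 = 37 ⇒ 37 days.

37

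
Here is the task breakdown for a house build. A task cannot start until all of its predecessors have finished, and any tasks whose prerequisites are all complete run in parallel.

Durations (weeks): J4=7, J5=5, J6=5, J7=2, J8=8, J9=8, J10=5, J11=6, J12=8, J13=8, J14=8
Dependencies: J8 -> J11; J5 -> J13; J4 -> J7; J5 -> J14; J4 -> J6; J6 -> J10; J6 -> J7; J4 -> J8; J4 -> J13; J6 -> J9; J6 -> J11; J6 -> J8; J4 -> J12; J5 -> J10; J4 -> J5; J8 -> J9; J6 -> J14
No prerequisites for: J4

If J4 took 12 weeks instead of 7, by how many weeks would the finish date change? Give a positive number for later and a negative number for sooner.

5

As given, the longest chain is J4→J6→J8→J9 = 7+5+8+8 = 28, so the finish is 28 weeks.
Since J4 is critical, the +5 change carries straight to that chain (now 33 weeks).
No other chain overtakes it, so the finish is 33 weeks.
Change in finish: 33 − 28 = +5 weeks.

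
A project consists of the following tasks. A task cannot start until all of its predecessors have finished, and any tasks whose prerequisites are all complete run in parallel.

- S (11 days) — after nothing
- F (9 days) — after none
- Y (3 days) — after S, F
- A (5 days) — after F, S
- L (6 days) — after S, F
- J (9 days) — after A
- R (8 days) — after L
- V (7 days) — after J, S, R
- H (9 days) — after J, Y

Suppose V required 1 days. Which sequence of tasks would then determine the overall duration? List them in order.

S, A, J, H

Baseline: S→A→J→H = 11+5+9+9 = 34 → 34 days.
V is off the critical path — its longest chain is 32 days, giving 2 of slack.
That remains the longest chain; total 34 days.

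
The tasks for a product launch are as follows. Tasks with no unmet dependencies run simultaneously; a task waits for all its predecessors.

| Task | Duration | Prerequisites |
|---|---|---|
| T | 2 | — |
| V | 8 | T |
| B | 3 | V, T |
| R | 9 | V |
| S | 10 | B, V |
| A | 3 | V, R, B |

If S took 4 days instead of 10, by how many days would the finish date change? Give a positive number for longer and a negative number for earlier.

-1

Baseline: T→V→B→S = 2+8+3+10 = 23 → 23 days.
S is on the critical path; changing it to 4 makes that path 17 days.
Now T→V→R→A = 2+8+9+3 = 22 is longest, so the finish becomes 22 days.
Change in finish: 22 − 23 = -1 days.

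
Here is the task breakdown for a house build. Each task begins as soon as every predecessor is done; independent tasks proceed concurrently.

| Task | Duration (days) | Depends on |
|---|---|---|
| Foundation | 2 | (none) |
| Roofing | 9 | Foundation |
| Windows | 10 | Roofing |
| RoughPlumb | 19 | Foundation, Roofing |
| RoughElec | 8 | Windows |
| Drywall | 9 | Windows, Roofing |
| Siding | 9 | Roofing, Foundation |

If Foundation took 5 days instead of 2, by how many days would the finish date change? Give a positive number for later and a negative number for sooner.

3

Actual critical path: Foundation→Roofing→Windows→Drywall = 2+9+10+9 = 30 ⇒ 30 days.
Foundation is on the critical path; changing it to 5 makes that path 33 days.
The critical path is still Foundation→Roofing→Windows→Drywall; finish is now 33 days.
Change in finish: 33 − 30 = +3 days.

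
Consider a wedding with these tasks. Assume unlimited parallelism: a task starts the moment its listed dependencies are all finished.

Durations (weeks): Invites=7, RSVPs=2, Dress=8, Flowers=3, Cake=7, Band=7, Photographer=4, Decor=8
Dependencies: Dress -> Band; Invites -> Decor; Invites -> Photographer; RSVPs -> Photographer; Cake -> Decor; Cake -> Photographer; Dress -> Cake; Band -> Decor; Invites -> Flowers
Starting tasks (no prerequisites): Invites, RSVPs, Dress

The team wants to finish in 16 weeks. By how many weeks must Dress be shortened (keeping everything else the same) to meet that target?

7

Current finish: 23 weeks; target: 16.
Dress is on every critical path, so each week cut from Dress cuts the finish by one (this holds down to a finish of 16).
Need 23 − 16 = 7 weeks off Dress → Dress becomes 1 week, finish becomes 16.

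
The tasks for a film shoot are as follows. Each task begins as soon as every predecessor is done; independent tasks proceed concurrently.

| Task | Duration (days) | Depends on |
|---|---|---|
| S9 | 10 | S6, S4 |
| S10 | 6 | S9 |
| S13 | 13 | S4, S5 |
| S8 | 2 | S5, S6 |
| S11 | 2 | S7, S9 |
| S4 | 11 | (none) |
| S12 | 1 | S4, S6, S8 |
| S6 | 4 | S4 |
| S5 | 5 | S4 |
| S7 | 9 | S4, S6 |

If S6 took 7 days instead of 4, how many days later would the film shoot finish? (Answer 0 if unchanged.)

Critical path before the change: S4→S6→S9→S10 = 11+4+10+6 = 31 giving 31 days.
S6 is on the critical path; changing it to 7 makes that path 34 days.
No other chain overtakes it, so the finish is 34 days.
Change in finish: 34 − 31 = +3 days.

3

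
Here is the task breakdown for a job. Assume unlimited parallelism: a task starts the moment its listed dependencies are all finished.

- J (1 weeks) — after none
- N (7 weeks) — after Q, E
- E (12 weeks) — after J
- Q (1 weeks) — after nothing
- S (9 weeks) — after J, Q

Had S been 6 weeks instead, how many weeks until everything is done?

20

Baseline: J→E→N = 1+12+7 = 20 → 20 weeks.
S has 10 weeks of float (longest path through it is 10).
That remains the longest chain; total 20 weeks.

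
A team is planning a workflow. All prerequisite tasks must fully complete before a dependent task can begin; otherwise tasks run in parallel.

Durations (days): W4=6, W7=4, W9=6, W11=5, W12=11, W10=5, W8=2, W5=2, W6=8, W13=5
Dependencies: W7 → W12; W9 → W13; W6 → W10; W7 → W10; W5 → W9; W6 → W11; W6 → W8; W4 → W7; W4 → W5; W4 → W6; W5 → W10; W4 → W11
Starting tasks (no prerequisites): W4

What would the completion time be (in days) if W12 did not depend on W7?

Before: longest chain W4→W7→W12 = 6+4+11 = 21, finish 21.
Without W7→W12, W12's earliest start moves from 10 to 0.
New critical path: W4→W5→W9→W13 = 6+2+6+5 = 19 ⇒ 19 days.

19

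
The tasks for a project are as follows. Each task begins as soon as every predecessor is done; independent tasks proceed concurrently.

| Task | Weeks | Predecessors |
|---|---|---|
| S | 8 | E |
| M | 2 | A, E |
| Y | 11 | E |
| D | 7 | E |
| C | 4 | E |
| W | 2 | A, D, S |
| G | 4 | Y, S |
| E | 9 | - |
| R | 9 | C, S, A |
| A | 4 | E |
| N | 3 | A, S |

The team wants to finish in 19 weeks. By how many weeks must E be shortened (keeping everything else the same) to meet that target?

7

Current finish: 26 weeks; target: 19.
E is on every critical path, so each week cut from E cuts the finish by one (this holds down to a finish of 18).
Need 26 − 19 = 7 weeks off E → E becomes 2 weeks, finish becomes 19.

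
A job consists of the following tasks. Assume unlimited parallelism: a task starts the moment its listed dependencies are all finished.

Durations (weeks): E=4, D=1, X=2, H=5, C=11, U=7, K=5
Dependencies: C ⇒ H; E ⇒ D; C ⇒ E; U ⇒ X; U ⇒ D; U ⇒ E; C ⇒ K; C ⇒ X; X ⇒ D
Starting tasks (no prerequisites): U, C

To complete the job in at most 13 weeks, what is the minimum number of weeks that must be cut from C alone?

3

Current finish: 16 weeks; target: 13.
C is on every critical path, so each week cut from C cuts the finish by one (this holds down to a finish of 12).
Need 16 − 13 = 3 weeks off C → C becomes 8 weeks, finish becomes 13.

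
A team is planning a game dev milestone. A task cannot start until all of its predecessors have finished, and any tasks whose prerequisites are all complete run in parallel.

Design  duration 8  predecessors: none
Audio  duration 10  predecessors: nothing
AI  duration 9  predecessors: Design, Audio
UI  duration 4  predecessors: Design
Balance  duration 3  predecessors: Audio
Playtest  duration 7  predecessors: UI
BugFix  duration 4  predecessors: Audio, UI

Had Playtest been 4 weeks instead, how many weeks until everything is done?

19

The binding path is Design→UI→Playtest = 8+4+7 = 19; finish at 19 weeks.
Since Playtest is critical, the -3 change carries straight to that chain (now 16 weeks).
The binding chain switches to Audio→AI = 10+9 = 19; finish 19 weeks.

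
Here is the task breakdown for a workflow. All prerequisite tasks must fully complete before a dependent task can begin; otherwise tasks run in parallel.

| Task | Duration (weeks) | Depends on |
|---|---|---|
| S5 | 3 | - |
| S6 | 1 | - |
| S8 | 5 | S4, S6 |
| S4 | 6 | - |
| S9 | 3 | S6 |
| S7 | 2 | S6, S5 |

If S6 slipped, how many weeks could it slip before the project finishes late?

5

Critical path: S4→S8 = 6+5 = 11, so the finish is 11 weeks.
S6 finishes as early as 1 and must finish by 6.
Float = 11 − 6 = 5.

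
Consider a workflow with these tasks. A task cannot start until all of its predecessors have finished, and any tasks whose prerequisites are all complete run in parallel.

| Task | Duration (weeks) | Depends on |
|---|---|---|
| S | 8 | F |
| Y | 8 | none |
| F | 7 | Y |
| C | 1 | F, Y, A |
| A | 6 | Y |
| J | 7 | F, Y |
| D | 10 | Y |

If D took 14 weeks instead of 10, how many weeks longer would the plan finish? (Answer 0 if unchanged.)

0

The binding path is Y→F→S = 8+7+8 = 23; finish at 23 weeks.
The longest path through D is only 18 weeks, so D has float 5.
That remains the longest chain; total 23 weeks.
Change in finish: 23 − 23 = +0 weeks.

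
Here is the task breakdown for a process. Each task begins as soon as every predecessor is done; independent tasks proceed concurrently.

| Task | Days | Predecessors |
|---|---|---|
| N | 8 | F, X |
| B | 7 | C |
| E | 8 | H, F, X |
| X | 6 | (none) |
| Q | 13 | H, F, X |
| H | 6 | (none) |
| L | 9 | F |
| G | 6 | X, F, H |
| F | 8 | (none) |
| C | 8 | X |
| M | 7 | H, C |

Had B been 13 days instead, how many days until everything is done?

Actual critical path: X→C→B = 6+8+7 = 21 ⇒ 21 days.
B lies on that path, so at 13 days the path becomes 27 days.
No other chain overtakes it, so the finish is 27 days.

27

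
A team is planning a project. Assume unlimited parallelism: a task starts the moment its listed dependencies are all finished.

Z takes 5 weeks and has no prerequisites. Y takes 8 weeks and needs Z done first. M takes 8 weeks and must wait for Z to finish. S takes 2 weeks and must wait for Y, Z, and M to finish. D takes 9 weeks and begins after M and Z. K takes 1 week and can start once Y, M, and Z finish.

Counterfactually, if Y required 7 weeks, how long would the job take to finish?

22

As given, the longest chain is Z→M→D = 5+8+9 = 22, so the finish is 22 weeks.
Y is off the critical path — its longest chain is 15 weeks, giving 7 of slack.
That remains the longest chain; total 22 weeks.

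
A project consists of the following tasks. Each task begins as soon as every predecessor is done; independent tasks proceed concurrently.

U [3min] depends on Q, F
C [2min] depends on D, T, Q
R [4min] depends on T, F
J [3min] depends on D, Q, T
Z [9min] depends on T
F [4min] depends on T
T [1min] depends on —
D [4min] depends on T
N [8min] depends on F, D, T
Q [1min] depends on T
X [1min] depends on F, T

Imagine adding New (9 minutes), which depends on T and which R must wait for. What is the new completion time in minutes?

Originally the schedule takes 13 minutes.
With New inserted, R now waits for max(T, F, New).
New critical path: T→New→R = 1+9+4 = 14 ⇒ 14 minutes.

14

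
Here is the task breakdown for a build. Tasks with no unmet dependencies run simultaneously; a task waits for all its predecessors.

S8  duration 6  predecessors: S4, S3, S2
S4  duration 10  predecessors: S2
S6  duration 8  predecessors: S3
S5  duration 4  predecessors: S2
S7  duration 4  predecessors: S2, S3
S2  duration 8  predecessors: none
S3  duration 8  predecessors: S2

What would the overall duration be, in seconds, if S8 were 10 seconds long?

The binding path is S2→S4→S8 = 8+10+6 = 24; finish at 24 seconds.
S8 lies on that path, so at 10 seconds the path becomes 28 seconds.
That remains the longest chain; total 28 seconds.

28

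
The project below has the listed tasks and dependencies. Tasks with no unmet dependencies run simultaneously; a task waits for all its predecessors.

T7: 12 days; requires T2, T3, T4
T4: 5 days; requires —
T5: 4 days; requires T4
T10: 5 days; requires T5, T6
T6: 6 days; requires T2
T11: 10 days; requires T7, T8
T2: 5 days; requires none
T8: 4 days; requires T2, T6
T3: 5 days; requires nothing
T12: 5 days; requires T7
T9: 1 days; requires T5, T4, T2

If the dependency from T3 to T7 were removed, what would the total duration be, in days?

27

Before: longest chain T2→T7→T11 = 5+12+10 = 27, finish 27.
Dropping T3→T7 doesn't change T7's earliest start (5); another predecessor still binds.
The longest chain is now T2→T7→T11 = 5+12+10 = 27, so the project takes 27 days.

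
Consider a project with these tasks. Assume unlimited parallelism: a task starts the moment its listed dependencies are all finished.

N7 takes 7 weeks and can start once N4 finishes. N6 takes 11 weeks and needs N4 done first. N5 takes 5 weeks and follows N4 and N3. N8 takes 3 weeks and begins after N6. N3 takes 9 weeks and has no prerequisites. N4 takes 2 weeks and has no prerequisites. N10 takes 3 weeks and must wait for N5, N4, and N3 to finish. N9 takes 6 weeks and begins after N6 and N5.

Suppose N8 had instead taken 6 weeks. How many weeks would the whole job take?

20

Critical path before the change: N3→N5→N9 = 9+5+6 = 20 giving 20 weeks.
N8 has 4 weeks of float (longest path through it is 16).
The critical path is still N3→N5→N9; finish is now 20 weeks.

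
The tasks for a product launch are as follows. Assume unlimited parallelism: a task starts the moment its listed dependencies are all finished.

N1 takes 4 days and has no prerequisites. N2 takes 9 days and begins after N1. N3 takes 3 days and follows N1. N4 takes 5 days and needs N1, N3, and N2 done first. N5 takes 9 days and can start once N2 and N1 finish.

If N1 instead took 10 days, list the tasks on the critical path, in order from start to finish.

N1, N2, N5

The binding path is N1→N2→N5 = 4+9+9 = 22; finish at 22 days.
Since N1 is critical, the +6 change carries straight to that chain (now 28 days).
No other chain overtakes it, so the finish is 28 days.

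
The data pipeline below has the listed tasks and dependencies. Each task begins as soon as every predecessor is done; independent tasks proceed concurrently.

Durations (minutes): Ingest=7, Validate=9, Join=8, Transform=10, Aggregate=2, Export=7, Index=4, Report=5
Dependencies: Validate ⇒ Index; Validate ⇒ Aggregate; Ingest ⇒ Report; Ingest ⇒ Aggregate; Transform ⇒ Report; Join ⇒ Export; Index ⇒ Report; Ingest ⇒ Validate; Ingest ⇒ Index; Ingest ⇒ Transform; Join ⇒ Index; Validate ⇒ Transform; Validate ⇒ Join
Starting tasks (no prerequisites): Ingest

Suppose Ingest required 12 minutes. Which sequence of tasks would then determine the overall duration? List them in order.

Ingest, Validate, Join, Index, Report

The binding path is Ingest→Validate→Join→Index→Report = 7+9+8+4+5 = 33; finish at 33 minutes.
Ingest is on the critical path; changing it to 12 makes that path 38 minutes.
That remains the longest chain; total 38 minutes.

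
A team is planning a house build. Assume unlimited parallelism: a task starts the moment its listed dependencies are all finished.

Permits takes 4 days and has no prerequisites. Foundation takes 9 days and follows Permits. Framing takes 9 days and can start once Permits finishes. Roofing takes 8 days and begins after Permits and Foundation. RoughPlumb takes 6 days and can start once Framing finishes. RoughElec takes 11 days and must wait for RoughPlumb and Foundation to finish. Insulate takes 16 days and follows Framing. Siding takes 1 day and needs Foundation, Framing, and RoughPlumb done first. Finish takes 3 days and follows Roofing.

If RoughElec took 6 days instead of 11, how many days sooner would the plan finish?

Actual critical path: Permits→Framing→RoughPlumb→RoughElec = 4+9+6+11 = 30 ⇒ 30 days.
RoughElec lies on that path, so at 6 days the path becomes 25 days.
Now Permits→Framing→Insulate = 4+9+16 = 29 is longest, so the finish becomes 29 days.
Change in finish: 29 − 30 = -1 days.

1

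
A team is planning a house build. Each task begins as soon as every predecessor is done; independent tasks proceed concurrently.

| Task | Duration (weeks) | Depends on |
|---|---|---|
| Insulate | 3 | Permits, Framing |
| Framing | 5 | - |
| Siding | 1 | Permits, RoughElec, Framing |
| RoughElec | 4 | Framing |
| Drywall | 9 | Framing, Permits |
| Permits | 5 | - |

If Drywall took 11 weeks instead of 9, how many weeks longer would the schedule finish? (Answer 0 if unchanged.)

Critical path before the change: Permits→Drywall = 5+9 = 14 giving 14 weeks.
Drywall is on the critical path; changing it to 11 makes that path 16 weeks.
That remains the longest chain; total 16 weeks.
Change in finish: 16 − 14 = +2 weeks.

2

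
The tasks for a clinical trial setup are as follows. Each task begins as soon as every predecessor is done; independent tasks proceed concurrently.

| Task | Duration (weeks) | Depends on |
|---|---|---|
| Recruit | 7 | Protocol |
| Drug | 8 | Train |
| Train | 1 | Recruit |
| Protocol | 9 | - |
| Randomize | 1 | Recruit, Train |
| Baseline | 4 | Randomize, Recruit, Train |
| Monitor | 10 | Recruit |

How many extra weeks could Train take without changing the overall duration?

The longest chain is Protocol→Recruit→Monitor = 9+7+10 = 26; overall finish 26 weeks.
The longest chain containing Train totals 25 weeks.
Slack of Train = 17 − 16 = 1 week.

1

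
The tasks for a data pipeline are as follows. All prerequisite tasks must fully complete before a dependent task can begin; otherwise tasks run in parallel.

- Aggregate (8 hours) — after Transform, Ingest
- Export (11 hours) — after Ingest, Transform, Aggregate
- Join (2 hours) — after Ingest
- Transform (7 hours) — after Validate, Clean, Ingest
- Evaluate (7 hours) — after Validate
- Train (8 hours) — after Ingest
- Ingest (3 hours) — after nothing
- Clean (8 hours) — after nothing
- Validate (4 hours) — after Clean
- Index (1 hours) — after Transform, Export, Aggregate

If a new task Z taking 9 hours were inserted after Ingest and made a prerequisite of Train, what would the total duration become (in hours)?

Originally the project takes 39 hours.
With Z inserted, Train now waits for max(Ingest, Z).
New critical path: Clean→Validate→Transform→Aggregate→Export→Index = 8+4+7+8+11+1 = 39 ⇒ 39 hours.

39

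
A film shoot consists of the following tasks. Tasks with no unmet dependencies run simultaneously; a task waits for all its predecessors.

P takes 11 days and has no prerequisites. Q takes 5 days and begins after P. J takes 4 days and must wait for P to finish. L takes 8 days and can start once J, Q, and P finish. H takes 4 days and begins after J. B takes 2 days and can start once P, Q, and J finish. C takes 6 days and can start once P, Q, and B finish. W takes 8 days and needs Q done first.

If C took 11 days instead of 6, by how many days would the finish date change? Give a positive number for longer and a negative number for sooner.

5

The binding path is P→Q→B→C = 11+5+2+6 = 24; finish at 24 days.
C lies on that path, so at 11 days the path becomes 29 days.
No other chain overtakes it, so the finish is 29 days.
Change in finish: 29 − 24 = +5 days.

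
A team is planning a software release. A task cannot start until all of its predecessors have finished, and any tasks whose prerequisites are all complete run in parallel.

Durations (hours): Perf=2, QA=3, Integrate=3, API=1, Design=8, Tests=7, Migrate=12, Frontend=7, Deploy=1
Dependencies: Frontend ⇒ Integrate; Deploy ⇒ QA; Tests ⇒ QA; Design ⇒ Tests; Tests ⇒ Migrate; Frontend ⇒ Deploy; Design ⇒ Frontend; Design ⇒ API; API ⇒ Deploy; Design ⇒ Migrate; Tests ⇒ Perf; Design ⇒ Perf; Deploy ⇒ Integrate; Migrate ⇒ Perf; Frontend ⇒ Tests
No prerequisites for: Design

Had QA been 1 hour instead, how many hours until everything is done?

As given, the longest chain is Design→Frontend→Tests→Migrate→Perf = 8+7+7+12+2 = 36, so the finish is 36 hours.
QA has 11 hours of float (longest path through it is 25).
No other chain overtakes it, so the finish is 36 hours.

36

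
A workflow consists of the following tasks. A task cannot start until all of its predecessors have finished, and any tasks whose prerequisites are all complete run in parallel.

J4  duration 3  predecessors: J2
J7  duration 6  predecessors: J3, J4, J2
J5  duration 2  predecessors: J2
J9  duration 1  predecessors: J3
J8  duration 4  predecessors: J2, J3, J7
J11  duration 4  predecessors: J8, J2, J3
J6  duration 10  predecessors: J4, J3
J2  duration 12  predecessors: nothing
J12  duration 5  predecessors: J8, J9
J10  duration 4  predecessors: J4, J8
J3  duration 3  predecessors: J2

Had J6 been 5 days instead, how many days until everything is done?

30

Baseline: J2→J3→J7→J8→J12 = 12+3+6+4+5 = 30 → 30 days.
The longest path through J6 is only 25 days, so J6 has float 5.
No other chain overtakes it, so the finish is 30 days.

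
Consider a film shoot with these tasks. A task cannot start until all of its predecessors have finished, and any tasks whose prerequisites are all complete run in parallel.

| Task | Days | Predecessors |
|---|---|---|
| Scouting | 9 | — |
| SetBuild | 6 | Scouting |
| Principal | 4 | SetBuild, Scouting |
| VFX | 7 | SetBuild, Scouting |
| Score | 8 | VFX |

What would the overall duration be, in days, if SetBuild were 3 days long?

Critical path before the change: Scouting→SetBuild→VFX→Score = 9+6+7+8 = 30 giving 30 days.
Since SetBuild is critical, the -3 change carries straight to that chain (now 27 days).
That remains the longest chain; total 27 days.

27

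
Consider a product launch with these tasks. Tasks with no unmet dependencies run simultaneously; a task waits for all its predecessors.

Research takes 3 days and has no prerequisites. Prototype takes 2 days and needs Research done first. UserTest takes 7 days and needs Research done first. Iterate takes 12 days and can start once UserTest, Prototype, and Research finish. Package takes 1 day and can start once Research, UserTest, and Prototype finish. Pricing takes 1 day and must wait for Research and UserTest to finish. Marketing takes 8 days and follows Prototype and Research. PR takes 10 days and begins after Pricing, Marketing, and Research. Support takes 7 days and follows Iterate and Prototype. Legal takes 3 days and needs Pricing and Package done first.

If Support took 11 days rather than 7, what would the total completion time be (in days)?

33

Critical path before the change: Research→UserTest→Iterate→Support = 3+7+12+7 = 29 giving 29 days.
Since Support is critical, the +4 change carries straight to that chain (now 33 days).
That remains the longest chain; total 33 days.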